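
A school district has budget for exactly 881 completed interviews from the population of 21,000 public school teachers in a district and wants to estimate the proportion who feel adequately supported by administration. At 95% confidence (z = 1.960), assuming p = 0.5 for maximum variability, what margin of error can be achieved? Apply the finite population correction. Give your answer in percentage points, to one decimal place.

3.2

Finite-population factor: (N−n)/(N−1) = (21000−881)/(21000−1) = 0.9581.
SE(p̂) = √[p(1−p)/n · (N−n)/(N−1)] = √[0.2500/881 × 0.9581] = 0.01649.
E = z × SE = 1.960 × 0.01649 = 0.03232 ≈ 3.2 percentage points.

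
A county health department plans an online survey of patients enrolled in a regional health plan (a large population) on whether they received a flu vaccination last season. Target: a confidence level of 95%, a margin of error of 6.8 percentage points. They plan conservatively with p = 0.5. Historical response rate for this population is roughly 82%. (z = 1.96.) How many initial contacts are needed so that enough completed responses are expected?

254

Completed interviews needed: n₀ = 1.96² × 0.2500 / 0.068² ≈ 207.70 → 208.
At an 82% response rate, contacts needed = 208 / 0.82 ≈ 253.66 → 254.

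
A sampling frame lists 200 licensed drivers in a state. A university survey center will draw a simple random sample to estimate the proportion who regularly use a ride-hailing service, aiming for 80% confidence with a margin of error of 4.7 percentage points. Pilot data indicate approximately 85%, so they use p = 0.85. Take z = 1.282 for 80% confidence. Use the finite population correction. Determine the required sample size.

Unadjusted: n₀ = 1.282² × 0.85 × 0.15 / 0.047² ≈ 94.86, so n₀ = 95.
Finite population correction with N = 200: n = n₀ / (1 + (n₀−1)/N) = 95 / (1 + 94/200) = 95 / 1.4700 ≈ 64.63.
Rounding up, n = 65.

65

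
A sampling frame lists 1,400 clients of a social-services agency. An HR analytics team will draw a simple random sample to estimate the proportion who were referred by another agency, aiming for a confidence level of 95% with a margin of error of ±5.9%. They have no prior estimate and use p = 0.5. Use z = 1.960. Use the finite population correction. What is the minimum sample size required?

231

Unadjusted: n₀ = 1.960² × 0.50 × 0.50 / 0.059² ≈ 275.90, so n₀ = 276.
Finite population correction with N = 1,400: n = n₀ / (1 + (n₀−1)/N) = 276 / (1 + 275/1400) = 276 / 1.1964 ≈ 230.69.
Rounding up, n = 231.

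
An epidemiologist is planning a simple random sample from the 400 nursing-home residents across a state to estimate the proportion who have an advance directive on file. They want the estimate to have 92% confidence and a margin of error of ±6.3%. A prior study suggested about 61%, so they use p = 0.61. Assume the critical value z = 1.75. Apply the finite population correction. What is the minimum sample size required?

127

Unadjusted: n₀ = 1.75² × 0.61 × 0.39 / 0.063² ≈ 183.56, so n₀ = 184.
Finite population correction with N = 400: n = n₀ / (1 + (n₀−1)/N) = 184 / (1 + 183/400) = 184 / 1.4575 ≈ 126.24.
Rounding up, n = 127.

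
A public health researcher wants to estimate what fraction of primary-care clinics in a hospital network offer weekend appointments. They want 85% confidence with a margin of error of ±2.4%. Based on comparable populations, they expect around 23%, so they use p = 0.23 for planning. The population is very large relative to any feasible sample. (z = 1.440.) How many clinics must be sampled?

638

With p = 0.23, p(1−p) = 0.1771.
n = z²·p(1−p)/E² = 1.440² × 0.1771 / 0.024² = 2.0736 × 0.1771 / 0.000576 ≈ 637.56.
Rounding up gives n = 638.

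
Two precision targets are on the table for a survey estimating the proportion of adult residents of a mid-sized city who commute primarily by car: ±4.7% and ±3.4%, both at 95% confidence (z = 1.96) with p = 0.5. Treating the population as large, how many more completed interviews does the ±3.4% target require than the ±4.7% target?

396

At ±4.7%: n = 1.96² × 0.2500 / 0.047² ≈ 434.77 → 435.
At ±3.4%: n = 1.96² × 0.2500 / 0.034² ≈ 830.80 → 831.
Additional respondents: 831 − 435 = 396.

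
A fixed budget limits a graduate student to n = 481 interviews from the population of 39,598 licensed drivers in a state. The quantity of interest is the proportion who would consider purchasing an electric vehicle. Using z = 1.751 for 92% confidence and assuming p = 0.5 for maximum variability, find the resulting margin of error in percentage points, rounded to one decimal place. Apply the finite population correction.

Finite-population factor: (N−n)/(N−1) = (39598−481)/(39598−1) = 0.9879.
SE(p̂) = √[p(1−p)/n · (N−n)/(N−1)] = √[0.2500/481 × 0.9879] = 0.02266.
E = z × SE = 1.751 × 0.02266 = 0.03968 ≈ 4.0 percentage points.

4.0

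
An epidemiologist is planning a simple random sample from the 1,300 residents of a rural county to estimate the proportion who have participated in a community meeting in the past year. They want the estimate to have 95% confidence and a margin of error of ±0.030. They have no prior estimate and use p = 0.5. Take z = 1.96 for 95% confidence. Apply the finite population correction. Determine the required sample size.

Unadjusted: n₀ = 1.96² × 0.50 × 0.50 / 0.030² ≈ 1067.11, so n₀ = 1068.
Finite population correction with N = 1,300: n = n₀ / (1 + (n₀−1)/N) = 1068 / (1 + 1067/1300) = 1068 / 1.8208 ≈ 586.57.
Rounding up, n = 587.

587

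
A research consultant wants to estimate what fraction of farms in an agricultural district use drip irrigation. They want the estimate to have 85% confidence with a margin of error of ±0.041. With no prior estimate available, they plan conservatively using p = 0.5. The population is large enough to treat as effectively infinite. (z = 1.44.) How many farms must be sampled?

With p = 0.5, p(1−p) = 0.25.
n = z²·p(1−p)/E² = 1.44² × 0.2500 / 0.041² = 2.0736 × 0.2500 / 0.001681 ≈ 308.39.
Rounding up gives n = 309.

309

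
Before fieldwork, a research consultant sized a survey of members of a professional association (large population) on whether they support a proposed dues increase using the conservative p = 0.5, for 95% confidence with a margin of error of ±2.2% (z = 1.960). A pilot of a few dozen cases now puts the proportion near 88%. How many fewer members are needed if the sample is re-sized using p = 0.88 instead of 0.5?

1146

Conservative (p = 0.5): n = 1.960² × 0.25 / 0.022² ≈ 1984.30 → 1985.
Using p = 0.88: p(1−p) = 0.1056, so n = 1.960² × 0.1056 / 0.022² ≈ 838.17 → 839.
Reduction: 1985 − 839 = 1146.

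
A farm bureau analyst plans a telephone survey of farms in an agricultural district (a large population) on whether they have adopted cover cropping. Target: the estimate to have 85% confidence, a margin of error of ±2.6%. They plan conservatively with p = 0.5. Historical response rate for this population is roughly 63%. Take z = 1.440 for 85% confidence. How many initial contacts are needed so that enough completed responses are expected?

1218

Completed interviews needed: n₀ = 1.440² × 0.2500 / 0.026² ≈ 766.86 → 767.
At a 63% response rate, contacts needed = 767 / 0.63 ≈ 1217.46 → 1218.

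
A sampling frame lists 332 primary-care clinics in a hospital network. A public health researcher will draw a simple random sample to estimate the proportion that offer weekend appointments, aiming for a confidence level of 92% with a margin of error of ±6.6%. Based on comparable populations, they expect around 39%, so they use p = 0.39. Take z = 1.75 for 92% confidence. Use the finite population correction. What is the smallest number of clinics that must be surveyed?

Unadjusted: n₀ = 1.75² × 0.39 × 0.61 / 0.066² ≈ 167.26, so n₀ = 168.
Finite population correction with N = 332: n = n₀ / (1 + (n₀−1)/N) = 168 / (1 + 167/332) = 168 / 1.5030 ≈ 111.78.
Rounding up, n = 112.

112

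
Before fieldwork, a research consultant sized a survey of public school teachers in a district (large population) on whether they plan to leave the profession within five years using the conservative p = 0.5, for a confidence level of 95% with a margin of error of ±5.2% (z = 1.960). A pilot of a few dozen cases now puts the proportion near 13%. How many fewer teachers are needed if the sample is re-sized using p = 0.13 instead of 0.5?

Conservative (p = 0.5): n = 1.960² × 0.25 / 0.052² ≈ 355.18 → 356.
Using p = 0.13: p(1−p) = 0.1131, so n = 1.960² × 0.1131 / 0.052² ≈ 160.68 → 161.
Reduction: 356 − 161 = 195.

195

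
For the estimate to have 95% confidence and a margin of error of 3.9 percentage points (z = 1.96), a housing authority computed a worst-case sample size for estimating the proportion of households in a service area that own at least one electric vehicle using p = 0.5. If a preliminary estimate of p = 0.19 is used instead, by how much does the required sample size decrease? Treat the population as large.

243

Conservative (p = 0.5): n = 1.96² × 0.25 / 0.039² ≈ 631.43 → 632.
Using p = 0.19: p(1−p) = 0.1539, so n = 1.96² × 0.1539 / 0.039² ≈ 388.71 → 389.
Reduction: 632 − 389 = 243.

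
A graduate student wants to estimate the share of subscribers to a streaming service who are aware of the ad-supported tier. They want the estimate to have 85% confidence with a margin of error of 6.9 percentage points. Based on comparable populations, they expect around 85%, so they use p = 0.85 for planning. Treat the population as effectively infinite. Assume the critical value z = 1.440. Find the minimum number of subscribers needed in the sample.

56

With p = 0.85, p(1−p) = 0.1275.
n = z²·p(1−p)/E² = 1.440² × 0.1275 / 0.069² = 2.0736 × 0.1275 / 0.004761 ≈ 55.53.
Rounding up gives n = 56.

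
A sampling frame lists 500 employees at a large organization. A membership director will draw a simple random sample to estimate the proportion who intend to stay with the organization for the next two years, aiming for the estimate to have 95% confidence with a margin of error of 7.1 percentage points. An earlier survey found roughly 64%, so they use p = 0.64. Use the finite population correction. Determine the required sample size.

For 95% confidence, z = 1.96.
Unadjusted: n₀ = 1.96² × 0.64 × 0.36 / 0.071² ≈ 175.58, so n₀ = 176.
Finite population correction with N = 500: n = n₀ / (1 + (n₀−1)/N) = 176 / (1 + 175/500) = 176 / 1.3500 ≈ 130.37.
Rounding up, n = 131.

131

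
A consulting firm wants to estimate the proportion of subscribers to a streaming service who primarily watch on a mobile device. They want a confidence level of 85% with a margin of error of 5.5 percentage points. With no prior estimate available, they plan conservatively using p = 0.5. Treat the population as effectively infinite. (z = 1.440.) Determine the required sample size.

With p = 0.5, p(1−p) = 0.25.
n = z²·p(1−p)/E² = 1.440² × 0.2500 / 0.055² = 2.0736 × 0.2500 / 0.003025 ≈ 171.37.
Rounding up gives n = 172.

172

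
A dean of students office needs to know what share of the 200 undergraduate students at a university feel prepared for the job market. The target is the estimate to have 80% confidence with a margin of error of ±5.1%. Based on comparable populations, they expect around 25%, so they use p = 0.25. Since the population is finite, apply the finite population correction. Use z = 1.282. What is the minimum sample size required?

75

Unadjusted: n₀ = 1.282² × 0.25 × 0.75 / 0.051² ≈ 118.48, so n₀ = 119.
Finite population correction with N = 200: n = n₀ / (1 + (n₀−1)/N) = 119 / (1 + 118/200) = 119 / 1.5900 ≈ 74.84.
Rounding up, n = 75.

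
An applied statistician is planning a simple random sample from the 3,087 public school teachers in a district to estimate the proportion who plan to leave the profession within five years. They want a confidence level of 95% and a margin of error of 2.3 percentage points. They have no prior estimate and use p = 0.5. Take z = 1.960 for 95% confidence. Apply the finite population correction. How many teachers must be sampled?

1144

Unadjusted: n₀ = 1.960² × 0.50 × 0.50 / 0.023² ≈ 1815.50, so n₀ = 1816.
Finite population correction with N = 3,087: n = n₀ / (1 + (n₀−1)/N) = 1816 / (1 + 1815/3087) = 1816 / 1.5879 ≈ 1143.61.
Rounding up, n = 1144.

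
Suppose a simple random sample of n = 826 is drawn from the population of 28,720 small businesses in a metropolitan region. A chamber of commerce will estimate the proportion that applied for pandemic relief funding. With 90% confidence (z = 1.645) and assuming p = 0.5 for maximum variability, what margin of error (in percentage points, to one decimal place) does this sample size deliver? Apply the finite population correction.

Finite-population factor: (N−n)/(N−1) = (28720−826)/(28720−1) = 0.9713.
SE(p̂) = √[p(1−p)/n · (N−n)/(N−1)] = √[0.2500/826 × 0.9713] = 0.01715.
E = z × SE = 1.645 × 0.01715 = 0.02820 ≈ 2.8 percentage points.

2.8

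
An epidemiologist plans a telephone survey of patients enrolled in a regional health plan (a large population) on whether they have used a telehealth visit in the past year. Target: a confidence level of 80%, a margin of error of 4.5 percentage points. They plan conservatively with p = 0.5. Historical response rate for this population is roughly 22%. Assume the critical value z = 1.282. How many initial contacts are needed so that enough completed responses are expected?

Completed interviews needed: n₀ = 1.282² × 0.2500 / 0.045² ≈ 202.90 → 203.
At a 22% response rate, contacts needed = 203 / 0.22 ≈ 922.73 → 923.

923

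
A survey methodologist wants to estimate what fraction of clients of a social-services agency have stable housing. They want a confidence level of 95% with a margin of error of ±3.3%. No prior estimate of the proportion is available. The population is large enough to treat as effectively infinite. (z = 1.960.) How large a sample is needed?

With no prior estimate, use p = 0.5, giving p(1−p) = 0.25.
n = z²·p(1−p)/E² = 1.960² × 0.2500 / 0.033² = 3.8416 × 0.2500 / 0.001089 ≈ 881.91.
Rounding up gives n = 882.

882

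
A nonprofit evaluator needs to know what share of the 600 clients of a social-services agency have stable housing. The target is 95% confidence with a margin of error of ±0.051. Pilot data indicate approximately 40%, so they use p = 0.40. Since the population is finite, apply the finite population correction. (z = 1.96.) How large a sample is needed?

224

Unadjusted: n₀ = 1.96² × 0.40 × 0.60 / 0.051² ≈ 354.47, so n₀ = 355.
Finite population correction with N = 600: n = n₀ / (1 + (n₀−1)/N) = 355 / (1 + 354/600) = 355 / 1.5900 ≈ 223.27.
Rounding up, n = 224.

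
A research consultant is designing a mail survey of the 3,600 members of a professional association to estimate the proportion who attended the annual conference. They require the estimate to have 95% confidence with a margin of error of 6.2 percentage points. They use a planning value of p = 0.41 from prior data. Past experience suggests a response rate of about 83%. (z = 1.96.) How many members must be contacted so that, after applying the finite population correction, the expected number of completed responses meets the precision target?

Completed interviews needed (unadjusted): n₀ = 1.96² × 0.2419 / 0.062² ≈ 241.75 → 242.
FPC for N = 3,600: n = 242 / (1 + 241/3600) = 242 / 1.0669 ≈ 226.82 → 227.
At an 83% response rate, contacts needed = 227 / 0.83 ≈ 273.49 → 274.

274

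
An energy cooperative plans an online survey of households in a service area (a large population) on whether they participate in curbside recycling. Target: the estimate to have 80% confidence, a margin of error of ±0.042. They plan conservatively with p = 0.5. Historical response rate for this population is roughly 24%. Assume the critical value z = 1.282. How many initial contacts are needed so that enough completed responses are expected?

971

Completed interviews needed: n₀ = 1.282² × 0.2500 / 0.042² ≈ 232.93 → 233.
At a 24% response rate, contacts needed = 233 / 0.24 ≈ 970.83 → 971.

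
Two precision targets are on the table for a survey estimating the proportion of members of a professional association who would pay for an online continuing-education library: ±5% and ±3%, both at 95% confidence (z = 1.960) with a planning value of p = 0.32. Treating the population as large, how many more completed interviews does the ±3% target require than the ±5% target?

At ±5%: n = 1.960² × 0.2176 / 0.050² ≈ 334.37 → 335.
At ±3%: n = 1.960² × 0.2176 / 0.030² ≈ 928.81 → 929.
Additional respondents: 929 − 335 = 594.

594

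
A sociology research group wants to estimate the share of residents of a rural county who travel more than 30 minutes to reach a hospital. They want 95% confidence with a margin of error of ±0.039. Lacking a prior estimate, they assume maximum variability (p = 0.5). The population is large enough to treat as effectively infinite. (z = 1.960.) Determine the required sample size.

With p = 0.5, p(1−p) = 0.25.
n = z²·p(1−p)/E² = 1.960² × 0.2500 / 0.039² = 3.8416 × 0.2500 / 0.001521 ≈ 631.43.
Rounding up gives n = 632.

632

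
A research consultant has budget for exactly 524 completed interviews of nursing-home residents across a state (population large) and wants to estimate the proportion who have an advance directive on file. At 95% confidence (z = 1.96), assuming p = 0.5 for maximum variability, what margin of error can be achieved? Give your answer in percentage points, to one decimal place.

4.3

SE(p̂) = √[p(1−p)/n] = √[0.2500/524] = 0.02184.
E = z × SE = 1.96 × 0.02184 = 0.04281, or 4.3 percentage points.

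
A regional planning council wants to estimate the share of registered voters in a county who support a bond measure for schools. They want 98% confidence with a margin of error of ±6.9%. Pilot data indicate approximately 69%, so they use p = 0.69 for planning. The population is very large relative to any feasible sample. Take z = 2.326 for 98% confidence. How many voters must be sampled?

244

With p = 0.69, p(1−p) = 0.2139.
n = z²·p(1−p)/E² = 2.326² × 0.2139 / 0.069² = 5.4103 × 0.2139 / 0.004761 ≈ 243.07.
Rounding up gives n = 244.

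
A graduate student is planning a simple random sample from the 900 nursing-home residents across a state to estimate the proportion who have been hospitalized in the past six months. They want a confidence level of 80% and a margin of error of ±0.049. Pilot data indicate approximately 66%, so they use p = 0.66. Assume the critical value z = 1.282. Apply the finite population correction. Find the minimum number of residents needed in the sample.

132

Unadjusted: n₀ = 1.282² × 0.66 × 0.34 / 0.049² ≈ 153.61, so n₀ = 154.
Finite population correction with N = 900: n = n₀ / (1 + (n₀−1)/N) = 154 / (1 + 153/900) = 154 / 1.1700 ≈ 131.62.
Rounding up, n = 132.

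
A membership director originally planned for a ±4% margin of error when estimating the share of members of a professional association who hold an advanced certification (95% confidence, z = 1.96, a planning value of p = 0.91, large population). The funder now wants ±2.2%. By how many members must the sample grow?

454

At ±4%: n = 1.96² × 0.0819 / 0.040² ≈ 196.64 → 197.
At ±2.2%: n = 1.96² × 0.0819 / 0.022² ≈ 650.06 → 651.
Additional respondents: 651 − 197 = 454.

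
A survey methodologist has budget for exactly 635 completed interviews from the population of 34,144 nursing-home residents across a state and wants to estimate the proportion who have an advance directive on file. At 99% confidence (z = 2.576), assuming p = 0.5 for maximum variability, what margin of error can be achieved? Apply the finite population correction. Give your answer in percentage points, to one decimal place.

Finite-population factor: (N−n)/(N−1) = (34144−635)/(34144−1) = 0.9814.
SE(p̂) = √[p(1−p)/n · (N−n)/(N−1)] = √[0.2500/635 × 0.9814] = 0.01966.
E = z × SE = 2.576 × 0.01966 = 0.05064 ≈ 5.1 percentage points.

5.1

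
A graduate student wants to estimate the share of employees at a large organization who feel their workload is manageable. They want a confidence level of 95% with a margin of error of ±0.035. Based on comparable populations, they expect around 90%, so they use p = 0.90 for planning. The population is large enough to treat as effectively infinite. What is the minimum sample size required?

283

For 95% confidence, z = 1.96.
With p = 0.90, p(1−p) = 0.0900.
n = z²·p(1−p)/E² = 1.96² × 0.0900 / 0.035² = 3.8416 × 0.0900 / 0.001225 ≈ 282.24.
Rounding up gives n = 283.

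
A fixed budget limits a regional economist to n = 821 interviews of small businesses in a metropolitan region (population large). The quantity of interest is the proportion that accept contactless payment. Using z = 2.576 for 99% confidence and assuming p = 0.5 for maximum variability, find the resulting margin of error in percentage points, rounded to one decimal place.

4.5

SE(p̂) = √[p(1−p)/n] = √[0.2500/821] = 0.01745.
E = z × SE = 2.576 × 0.01745 = 0.04495, or 4.5 percentage points.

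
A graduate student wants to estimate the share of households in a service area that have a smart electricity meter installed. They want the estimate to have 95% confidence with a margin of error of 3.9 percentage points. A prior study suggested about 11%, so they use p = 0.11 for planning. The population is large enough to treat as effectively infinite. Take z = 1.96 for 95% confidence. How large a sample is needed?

248

With p = 0.11, p(1−p) = 0.0979.
n = z²·p(1−p)/E² = 1.96² × 0.0979 / 0.039² = 3.8416 × 0.0979 / 0.001521 ≈ 247.27.
Rounding up gives n = 248.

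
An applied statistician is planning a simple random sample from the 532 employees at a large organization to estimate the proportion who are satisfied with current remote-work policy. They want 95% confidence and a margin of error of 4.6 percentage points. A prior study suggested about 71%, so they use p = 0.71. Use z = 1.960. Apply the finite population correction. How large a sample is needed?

Unadjusted: n₀ = 1.960² × 0.71 × 0.29 / 0.046² ≈ 373.81, so n₀ = 374.
Finite population correction with N = 532: n = n₀ / (1 + (n₀−1)/N) = 374 / (1 + 373/532) = 374 / 1.7011 ≈ 219.85.
Rounding up, n = 220.

220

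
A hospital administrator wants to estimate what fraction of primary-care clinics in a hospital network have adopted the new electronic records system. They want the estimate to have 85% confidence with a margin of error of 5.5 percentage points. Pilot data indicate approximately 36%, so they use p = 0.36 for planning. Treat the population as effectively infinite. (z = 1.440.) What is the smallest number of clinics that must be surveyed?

With p = 0.36, p(1−p) = 0.2304.
n = z²·p(1−p)/E² = 1.440² × 0.2304 / 0.055² = 2.0736 × 0.2304 / 0.003025 ≈ 157.94.
Rounding up gives n = 158.

158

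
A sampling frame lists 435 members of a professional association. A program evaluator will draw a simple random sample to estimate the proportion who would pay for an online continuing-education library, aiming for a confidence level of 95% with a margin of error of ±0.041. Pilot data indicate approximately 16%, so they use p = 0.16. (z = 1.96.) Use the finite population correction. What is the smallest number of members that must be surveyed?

181

Unadjusted: n₀ = 1.96² × 0.16 × 0.84 / 0.041² ≈ 307.15, so n₀ = 308.
Finite population correction with N = 435: n = n₀ / (1 + (n₀−1)/N) = 308 / (1 + 307/435) = 308 / 1.7057 ≈ 180.57.
Rounding up, n = 181.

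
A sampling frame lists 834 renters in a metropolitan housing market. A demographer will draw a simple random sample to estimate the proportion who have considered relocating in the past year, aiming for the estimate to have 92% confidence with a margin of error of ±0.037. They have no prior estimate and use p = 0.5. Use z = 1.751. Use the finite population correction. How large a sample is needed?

Unadjusted: n₀ = 1.751² × 0.50 × 0.50 / 0.037² ≈ 559.90, so n₀ = 560.
Finite population correction with N = 834: n = n₀ / (1 + (n₀−1)/N) = 560 / (1 + 559/834) = 560 / 1.6703 ≈ 335.28.
Rounding up, n = 336.

336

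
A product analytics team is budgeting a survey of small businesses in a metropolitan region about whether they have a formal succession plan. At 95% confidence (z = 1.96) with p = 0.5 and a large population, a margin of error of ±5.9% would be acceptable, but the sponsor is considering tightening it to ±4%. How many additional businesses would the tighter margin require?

325

At ±5.9%: n = 1.96² × 0.2500 / 0.059² ≈ 275.90 → 276.
At ±4%: n = 1.96² × 0.2500 / 0.040² ≈ 600.25 → 601.
Additional respondents: 601 − 276 = 325.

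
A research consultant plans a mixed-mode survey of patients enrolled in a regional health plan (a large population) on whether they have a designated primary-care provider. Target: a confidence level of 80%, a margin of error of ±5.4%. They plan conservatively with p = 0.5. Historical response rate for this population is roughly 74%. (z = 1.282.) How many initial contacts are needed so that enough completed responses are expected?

Completed interviews needed: n₀ = 1.282² × 0.2500 / 0.054² ≈ 140.91 → 141.
At a 74% response rate, contacts needed = 141 / 0.74 ≈ 190.54 → 191.

191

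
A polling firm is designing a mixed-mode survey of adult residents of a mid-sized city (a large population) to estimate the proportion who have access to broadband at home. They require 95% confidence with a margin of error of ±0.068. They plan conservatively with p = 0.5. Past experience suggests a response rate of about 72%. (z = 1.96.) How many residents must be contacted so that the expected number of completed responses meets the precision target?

289

Completed interviews needed: n₀ = 1.96² × 0.2500 / 0.068² ≈ 207.70 → 208.
At a 72% response rate, contacts needed = 208 / 0.72 ≈ 288.89 → 289.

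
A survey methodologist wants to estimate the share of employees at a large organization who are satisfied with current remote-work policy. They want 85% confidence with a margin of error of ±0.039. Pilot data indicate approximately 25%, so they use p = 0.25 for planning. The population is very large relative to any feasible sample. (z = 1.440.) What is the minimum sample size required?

256

With p = 0.25, p(1−p) = 0.1875.
n = z²·p(1−p)/E² = 1.440² × 0.1875 / 0.039² = 2.0736 × 0.1875 / 0.001521 ≈ 255.62.
Rounding up gives n = 256.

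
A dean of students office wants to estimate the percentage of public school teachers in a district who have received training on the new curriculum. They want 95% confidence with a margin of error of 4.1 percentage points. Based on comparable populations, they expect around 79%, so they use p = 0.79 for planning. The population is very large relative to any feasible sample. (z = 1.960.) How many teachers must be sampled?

With p = 0.79, p(1−p) = 0.1659.
n = z²·p(1−p)/E² = 1.960² × 0.1659 / 0.041² = 3.8416 × 0.1659 / 0.001681 ≈ 379.13.
Rounding up gives n = 380.

380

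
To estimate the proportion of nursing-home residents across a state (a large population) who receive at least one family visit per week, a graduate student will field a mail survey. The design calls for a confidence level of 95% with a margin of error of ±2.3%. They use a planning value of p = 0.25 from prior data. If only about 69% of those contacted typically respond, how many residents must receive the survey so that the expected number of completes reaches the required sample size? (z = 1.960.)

Completed interviews needed: n₀ = 1.960² × 0.1875 / 0.023² ≈ 1361.63 → 1362.
At a 69% response rate, contacts needed = 1362 / 0.69 ≈ 1973.91 → 1974.

1974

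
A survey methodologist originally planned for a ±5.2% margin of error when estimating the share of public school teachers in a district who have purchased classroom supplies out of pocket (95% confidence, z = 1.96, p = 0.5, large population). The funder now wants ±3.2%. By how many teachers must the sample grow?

582

At ±5.2%: n = 1.96² × 0.2500 / 0.052² ≈ 355.18 → 356.
At ±3.2%: n = 1.96² × 0.2500 / 0.032² ≈ 937.89 → 938.
Additional respondents: 938 − 356 = 582.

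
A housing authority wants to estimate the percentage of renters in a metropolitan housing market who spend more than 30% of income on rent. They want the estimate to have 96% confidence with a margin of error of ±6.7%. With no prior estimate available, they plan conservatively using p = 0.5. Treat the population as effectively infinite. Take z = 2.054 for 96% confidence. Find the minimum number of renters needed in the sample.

With p = 0.5, p(1−p) = 0.25.
n = z²·p(1−p)/E² = 2.054² × 0.2500 / 0.067² = 4.2189 × 0.2500 / 0.004489 ≈ 234.96.
Rounding up gives n = 235.

235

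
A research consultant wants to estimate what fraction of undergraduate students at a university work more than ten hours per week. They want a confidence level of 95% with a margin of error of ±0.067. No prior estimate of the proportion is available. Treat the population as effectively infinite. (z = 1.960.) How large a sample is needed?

With no prior estimate, use p = 0.5, giving p(1−p) = 0.25.
n = z²·p(1−p)/E² = 1.960² × 0.2500 / 0.067² = 3.8416 × 0.2500 / 0.004489 ≈ 213.95.
Rounding up gives n = 214.

214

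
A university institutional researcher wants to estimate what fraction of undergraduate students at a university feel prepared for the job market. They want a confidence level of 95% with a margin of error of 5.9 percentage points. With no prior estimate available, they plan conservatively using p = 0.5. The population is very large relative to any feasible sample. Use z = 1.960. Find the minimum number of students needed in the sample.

With p = 0.5, p(1−p) = 0.25.
n = z²·p(1−p)/E² = 1.960² × 0.2500 / 0.059² = 3.8416 × 0.2500 / 0.003481 ≈ 275.90.
Rounding up gives n = 276.

276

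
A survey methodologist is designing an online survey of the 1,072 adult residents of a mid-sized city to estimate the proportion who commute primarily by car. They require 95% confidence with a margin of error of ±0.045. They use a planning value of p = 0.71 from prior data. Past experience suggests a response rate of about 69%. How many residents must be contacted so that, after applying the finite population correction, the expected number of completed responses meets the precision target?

For 95% confidence, z = 1.960.
Completed interviews needed (unadjusted): n₀ = 1.960² × 0.2059 / 0.045² ≈ 390.61 → 391.
FPC for N = 1,072: n = 391 / (1 + 390/1072) = 391 / 1.3638 ≈ 286.70 → 287.
At a 69% response rate, contacts needed = 287 / 0.69 ≈ 415.94 → 416.

416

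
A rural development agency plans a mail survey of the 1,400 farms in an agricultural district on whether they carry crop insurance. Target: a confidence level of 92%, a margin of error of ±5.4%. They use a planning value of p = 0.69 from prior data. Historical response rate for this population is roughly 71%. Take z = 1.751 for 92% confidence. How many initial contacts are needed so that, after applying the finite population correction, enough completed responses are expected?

Completed interviews needed (unadjusted): n₀ = 1.751² × 0.2139 / 0.054² ≈ 224.90 → 225.
FPC for N = 1,400: n = 225 / (1 + 224/1400) = 225 / 1.1600 ≈ 193.97 → 194.
At a 71% response rate, contacts needed = 194 / 0.71 ≈ 273.24 → 274.

274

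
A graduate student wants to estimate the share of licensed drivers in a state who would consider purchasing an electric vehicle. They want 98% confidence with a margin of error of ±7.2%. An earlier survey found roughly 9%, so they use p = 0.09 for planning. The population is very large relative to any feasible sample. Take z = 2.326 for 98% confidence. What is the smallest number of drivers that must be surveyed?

86

With p = 0.09, p(1−p) = 0.0819.
n = z²·p(1−p)/E² = 2.326² × 0.0819 / 0.072² = 5.4103 × 0.0819 / 0.005184 ≈ 85.47.
Rounding up gives n = 86.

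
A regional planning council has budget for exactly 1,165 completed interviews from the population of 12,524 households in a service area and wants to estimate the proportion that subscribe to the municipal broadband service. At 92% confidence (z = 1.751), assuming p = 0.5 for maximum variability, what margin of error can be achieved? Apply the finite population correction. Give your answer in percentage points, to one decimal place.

2.4

Finite-population factor: (N−n)/(N−1) = (12524−1165)/(12524−1) = 0.9071.
SE(p̂) = √[p(1−p)/n · (N−n)/(N−1)] = √[0.2500/1165 × 0.9071] = 0.01395.
E = z × SE = 1.751 × 0.01395 = 0.02443 ≈ 2.4 percentage points.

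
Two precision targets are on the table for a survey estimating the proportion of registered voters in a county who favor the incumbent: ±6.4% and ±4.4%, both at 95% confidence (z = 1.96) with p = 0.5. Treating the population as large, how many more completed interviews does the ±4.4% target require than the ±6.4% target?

262

At ±6.4%: n = 1.96² × 0.2500 / 0.064² ≈ 234.47 → 235.
At ±4.4%: n = 1.96² × 0.2500 / 0.044² ≈ 496.07 → 497.
Additional respondents: 497 − 235 = 262.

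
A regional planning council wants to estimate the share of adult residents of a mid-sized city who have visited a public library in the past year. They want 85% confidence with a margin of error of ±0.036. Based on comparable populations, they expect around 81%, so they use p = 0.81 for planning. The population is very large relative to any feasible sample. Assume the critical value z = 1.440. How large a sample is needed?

With p = 0.81, p(1−p) = 0.1539.
n = z²·p(1−p)/E² = 1.440² × 0.1539 / 0.036² = 2.0736 × 0.1539 / 0.001296 ≈ 246.24.
Rounding up gives n = 247.

247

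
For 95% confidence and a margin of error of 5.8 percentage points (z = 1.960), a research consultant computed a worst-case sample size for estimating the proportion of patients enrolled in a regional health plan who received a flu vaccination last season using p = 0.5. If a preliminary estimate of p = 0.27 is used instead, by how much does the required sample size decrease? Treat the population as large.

60

Conservative (p = 0.5): n = 1.960² × 0.25 / 0.058² ≈ 285.49 → 286.
Using p = 0.27: p(1−p) = 0.1971, so n = 1.960² × 0.1971 / 0.058² ≈ 225.08 → 226.
Reduction: 286 − 226 = 60.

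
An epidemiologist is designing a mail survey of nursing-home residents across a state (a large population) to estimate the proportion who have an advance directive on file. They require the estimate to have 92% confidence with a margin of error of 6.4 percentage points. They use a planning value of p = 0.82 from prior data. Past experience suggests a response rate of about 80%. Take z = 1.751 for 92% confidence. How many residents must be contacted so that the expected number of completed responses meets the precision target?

Completed interviews needed: n₀ = 1.751² × 0.1476 / 0.064² ≈ 110.48 → 111.
At an 80% response rate, contacts needed = 111 / 0.80 ≈ 138.75 → 139.

139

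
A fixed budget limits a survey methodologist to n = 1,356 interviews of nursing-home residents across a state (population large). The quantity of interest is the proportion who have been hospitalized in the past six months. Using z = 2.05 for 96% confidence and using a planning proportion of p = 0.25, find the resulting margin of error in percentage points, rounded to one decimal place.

2.4

SE(p̂) = √[p(1−p)/n] = √[0.1875/1356] = 0.01176.
E = z × SE = 2.05 × 0.01176 = 0.02411, or 2.4 percentage points.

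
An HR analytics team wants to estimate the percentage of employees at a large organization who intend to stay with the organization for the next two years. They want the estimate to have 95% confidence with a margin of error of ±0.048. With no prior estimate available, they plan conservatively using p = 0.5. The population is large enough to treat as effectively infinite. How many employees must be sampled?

For 95% confidence, z = 1.96.
With p = 0.5, p(1−p) = 0.25.
n = z²·p(1−p)/E² = 1.96² × 0.2500 / 0.048² = 3.8416 × 0.2500 / 0.002304 ≈ 416.84.
Rounding up gives n = 417.

417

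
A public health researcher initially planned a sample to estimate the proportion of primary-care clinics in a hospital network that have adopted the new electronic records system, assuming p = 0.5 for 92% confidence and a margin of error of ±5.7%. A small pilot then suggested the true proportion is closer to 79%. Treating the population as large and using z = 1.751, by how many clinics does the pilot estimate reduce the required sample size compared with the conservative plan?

79

Conservative (p = 0.5): n = 1.751² × 0.25 / 0.057² ≈ 235.92 → 236.
Using p = 0.79: p(1−p) = 0.1659, so n = 1.751² × 0.1659 / 0.057² ≈ 156.56 → 157.
Reduction: 236 − 157 = 79.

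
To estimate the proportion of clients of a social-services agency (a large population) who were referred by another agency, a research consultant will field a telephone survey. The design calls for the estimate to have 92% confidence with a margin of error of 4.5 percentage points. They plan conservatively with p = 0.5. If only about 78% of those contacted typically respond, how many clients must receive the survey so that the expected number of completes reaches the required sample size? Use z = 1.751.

Completed interviews needed: n₀ = 1.751² × 0.2500 / 0.045² ≈ 378.52 → 379.
At a 78% response rate, contacts needed = 379 / 0.78 ≈ 485.90 → 486.

486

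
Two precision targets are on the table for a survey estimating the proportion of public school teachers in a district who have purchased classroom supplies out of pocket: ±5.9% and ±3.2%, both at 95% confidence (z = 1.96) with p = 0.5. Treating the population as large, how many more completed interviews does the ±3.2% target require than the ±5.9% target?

At ±5.9%: n = 1.96² × 0.2500 / 0.059² ≈ 275.90 → 276.
At ±3.2%: n = 1.96² × 0.2500 / 0.032² ≈ 937.89 → 938.
Additional respondents: 938 − 276 = 662.

662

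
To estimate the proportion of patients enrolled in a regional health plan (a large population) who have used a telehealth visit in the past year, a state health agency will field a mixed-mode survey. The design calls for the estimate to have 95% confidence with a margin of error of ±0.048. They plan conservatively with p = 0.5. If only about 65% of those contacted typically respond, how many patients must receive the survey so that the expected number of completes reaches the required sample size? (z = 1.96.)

Completed interviews needed: n₀ = 1.96² × 0.2500 / 0.048² ≈ 416.84 → 417.
At a 65% response rate, contacts needed = 417 / 0.65 ≈ 641.54 → 642.

642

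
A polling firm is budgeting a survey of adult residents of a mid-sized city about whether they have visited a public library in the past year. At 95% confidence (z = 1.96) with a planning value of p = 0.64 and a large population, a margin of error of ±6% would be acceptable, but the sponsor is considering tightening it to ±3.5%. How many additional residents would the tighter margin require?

At ±6%: n = 1.96² × 0.2304 / 0.060² ≈ 245.86 → 246.
At ±3.5%: n = 1.96² × 0.2304 / 0.035² ≈ 722.53 → 723.
Additional respondents: 723 − 246 = 477.

477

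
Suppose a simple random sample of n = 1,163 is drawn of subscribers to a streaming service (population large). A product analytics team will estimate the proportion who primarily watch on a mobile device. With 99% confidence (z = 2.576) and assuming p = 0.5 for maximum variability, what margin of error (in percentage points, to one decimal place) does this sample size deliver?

SE(p̂) = √[p(1−p)/n] = √[0.2500/1163] = 0.01466.
E = z × SE = 2.576 × 0.01466 = 0.03777, or 3.8 percentage points.

3.8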